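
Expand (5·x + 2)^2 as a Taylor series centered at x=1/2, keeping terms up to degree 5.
81/4 + 45·(x - 1/2) + 25·(x - 1/2)^2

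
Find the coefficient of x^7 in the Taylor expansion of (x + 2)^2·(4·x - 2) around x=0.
Expand to order 7: (x + 2)^2·(4·x - 2) = 4·x^3 + 14·x^2 + 8·x - 8 + O(x^8).
The coefficient of x^7 is 0.

Final answer: 0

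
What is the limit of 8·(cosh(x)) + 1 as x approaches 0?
Direct substitution at x = 0 gives 9.

Final answer: 9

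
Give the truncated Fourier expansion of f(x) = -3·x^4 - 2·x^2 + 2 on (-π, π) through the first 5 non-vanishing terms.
(-136 + 24·π^2)·cos(x) + (7 - 6·π^2)·cos(2·x) + (-8/9 + 8·π^2/3)·cos(3·x) + (1/16 - 3·π^2/2)·cos(4·x) - 3·π^4/5 - 2·π^2/3 + 2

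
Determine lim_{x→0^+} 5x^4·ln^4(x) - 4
The product is a 0·∞ indeterminate form at x → 0⁺.
Rewrite the product as 5·ln^4(x) / x^(-4) and apply L'Hôpital, or use the standard hierarchy x^(-4) ≫ |ln x|^4 as x → 0⁺.
The indeterminate product → 0, so the limit = -4.

Final answer: -4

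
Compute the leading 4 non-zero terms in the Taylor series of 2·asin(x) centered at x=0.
5·x^7/56 + 3·x^5/20 + x^3/3 + 2·x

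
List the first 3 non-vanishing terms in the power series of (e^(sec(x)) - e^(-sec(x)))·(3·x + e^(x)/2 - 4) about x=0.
x^2·(-3·e/2 - 2·e^(-1)) + x·(-7·e^(-1)/2 + 7·e/2) - 7·e/2 + 7·e^(-1)/2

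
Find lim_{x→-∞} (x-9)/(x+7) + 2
Evaluate the dominant behaviour as x → -∞; each term tends to a finite value or vanishes.
Limit = 3.

Final answer: 3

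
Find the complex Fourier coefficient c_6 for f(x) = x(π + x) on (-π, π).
Compute the real Fourier coefficients first: a_6 = 1/9, b_6 = -π/3.
Then c_6 = (a_6 − i·b_6)/2 = 1/18 + i·π/6.

Final answer: 1/18 + i·π/6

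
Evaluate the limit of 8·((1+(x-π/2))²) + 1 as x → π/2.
Direct substitution at x = π/2 gives 9.

Final answer: 9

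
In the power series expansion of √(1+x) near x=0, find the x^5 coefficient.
Expand to order 5: √(1+x) = 7·x^5/256 - 5·x^4/128 + x^3/16 - x^2/8 + x/2 + 1 + O(x^6).
The coefficient of x^5 is 7/256.

Final answer: 7/256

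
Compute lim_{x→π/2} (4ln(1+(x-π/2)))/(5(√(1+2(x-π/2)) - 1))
Both numerator and denominator → 0 as x → π/2; this is a 0/0 indeterminate form.
Expand each to leading order near x = π/2: numerator ~ 4·(x - π/2), denominator ~ 5·(x - π/2).
The limit of the ratio is 4/5.

Final answer: 4/5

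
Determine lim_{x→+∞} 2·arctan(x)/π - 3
Evaluate the dominant behaviour as x → +∞; each term tends to a finite value or vanishes.
Limit = -2.

Final answer: -2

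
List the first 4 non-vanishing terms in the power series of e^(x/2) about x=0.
x^3/48 + x^2/8 + x/2 + 1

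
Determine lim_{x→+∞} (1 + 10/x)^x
As x → +∞: this is the defining limit (1 + 10/x)^x → e^10.
Limit = e^(10).

Final answer: e^(10)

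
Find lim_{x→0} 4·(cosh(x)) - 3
Direct substitution at x = 0 gives 1.

Final answer: 1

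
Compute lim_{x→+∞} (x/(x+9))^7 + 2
As x → +∞: x/(x+9) = 1/(1 + 9/x) → 1, and the 7th power of a limit-1 base also → 1; with the additive constant, 1 + 2 = 3.
Limit = 3.

Final answer: 3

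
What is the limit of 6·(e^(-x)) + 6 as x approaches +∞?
Evaluate the dominant behaviour as x → +∞; each term tends to a finite value or vanishes.
Limit = 6.

Final answer: 6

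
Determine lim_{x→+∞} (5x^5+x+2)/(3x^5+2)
This is an ∞/∞ indeterminate form as x → +∞.
Divide numerator and denominator by x^5 and let the lower-order terms vanish; the leading terms give 5/3.
Limit = 5/3.

Final answer: 5/3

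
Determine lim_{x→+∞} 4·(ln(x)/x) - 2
Evaluate the dominant behaviour as x → +∞; each term tends to a finite value or vanishes.
Limit = -2.

Final answer: -2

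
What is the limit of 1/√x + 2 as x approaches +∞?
Evaluate the dominant behaviour as x → +∞; each term tends to a finite value or vanishes.
Limit = 2.

Final answer: 2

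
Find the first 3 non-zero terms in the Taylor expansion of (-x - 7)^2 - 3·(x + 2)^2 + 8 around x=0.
-2·x^2 + 2·x + 45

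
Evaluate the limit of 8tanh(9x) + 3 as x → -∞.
Evaluate the dominant behaviour as x → -∞; each term tends to a finite value or vanishes.
Limit = -5.

Final answer: -5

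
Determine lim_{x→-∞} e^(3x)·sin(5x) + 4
Evaluate the dominant behaviour as x → -∞; each term tends to a finite value or vanishes.
Limit = 4.

Final answer: 4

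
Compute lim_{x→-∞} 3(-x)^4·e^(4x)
This is a 0·∞ indeterminate form at x → -∞.
Rewrite the product as 3(-x)^4 / e^(-4x) (an ∞/∞ form) and apply L'Hôpital, or use the standard hierarchy e^(4|x|) ≫ |(-x)^4| as x → -∞.
The indeterminate product → 0, so the limit = 0.

Final answer: 0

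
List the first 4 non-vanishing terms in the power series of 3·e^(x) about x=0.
x^3/2 + 3·x^2/2 + 3·x + 3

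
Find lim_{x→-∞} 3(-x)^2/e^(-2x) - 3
The quotient is an ∞/∞ indeterminate form as x → -∞.
Compare growth rates of the dominant terms (exponentials ≫ polynomials ≫ logarithms), or apply L'Hôpital's rule; the quotient → 0.
Adding the constant: 0 - 3 = -3. Limit = -3.

Final answer: -3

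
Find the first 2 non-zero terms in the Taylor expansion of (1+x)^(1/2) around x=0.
x/2 + 1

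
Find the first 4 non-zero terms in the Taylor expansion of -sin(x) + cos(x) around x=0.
x^3/6 - x^2/2 - x + 1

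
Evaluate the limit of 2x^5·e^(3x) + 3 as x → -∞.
The product is a 0·∞ indeterminate form at x → -∞.
Rewrite the product as 2x^5 / e^(-3x) (an ∞/∞ form) and apply L'Hôpital, or use the standard hierarchy e^(3|x|) ≫ |x^5| as x → -∞.
The indeterminate product → 0, so the limit = 3.

Final answer: 3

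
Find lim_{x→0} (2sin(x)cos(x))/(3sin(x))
Both numerator and denominator → 0 as x → 0; this is a 0/0 indeterminate form.
Expand each to leading order near x = 0: numerator ~ 2·x, denominator ~ 3·x.
The limit of the ratio is 2/3.

Final answer: 2/3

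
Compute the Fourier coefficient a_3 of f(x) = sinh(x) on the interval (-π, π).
a_3 = (1/π) ∫_{-π}^{π} f(x)·cos(3x) dx.
Evaluate the integral (use parity and integration by parts as needed): a_3 = 0.

Final answer: 0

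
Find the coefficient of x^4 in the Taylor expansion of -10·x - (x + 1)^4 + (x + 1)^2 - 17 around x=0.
Expand to order 4: -10·x - (x + 1)^4 + (x + 1)^2 - 17 = -x^4 - 4·x^3 - 5·x^2 - 12·x - 17 + O(x^5).
The coefficient of x^4 is -1.

Final answer: -1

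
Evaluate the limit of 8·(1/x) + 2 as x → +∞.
Evaluate the dominant behaviour as x → +∞; each term tends to a finite value or vanishes.
Limit = 2.

Final answer: 2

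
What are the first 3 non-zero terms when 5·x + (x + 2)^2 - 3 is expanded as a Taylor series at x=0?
x^2 + 9·x + 1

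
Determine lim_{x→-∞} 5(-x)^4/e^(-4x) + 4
The quotient is an ∞/∞ indeterminate form as x → -∞.
Compare growth rates of the dominant terms (exponentials ≫ polynomials ≫ logarithms), or apply L'Hôpital's rule; the quotient → 0.
Adding the constant: 0 + 4 = 4. Limit = 4.

Final answer: 4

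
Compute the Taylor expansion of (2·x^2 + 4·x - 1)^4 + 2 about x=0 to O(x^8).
128·x^7 + 352·x^6 + 320·x^5 - 104·x^4 - 160·x^3 + 88·x^2 - 16·x + 3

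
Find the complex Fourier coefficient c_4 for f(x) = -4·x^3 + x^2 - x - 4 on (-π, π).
Compute the real Fourier coefficients first: a_4 = 1/4, b_4 = -1/4 + 2·π^2.
Then c_4 = (a_4 − i·b_4)/2 = 1/8 - i·π^2 + i/8.

Final answer: 1/8 - i·π^2 + i/8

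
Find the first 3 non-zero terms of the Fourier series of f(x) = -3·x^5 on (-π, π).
(-720 - 6·π^4 + 120·π^2)·sin(x) + (-15·π^2 + 45/2 + 3·π^4)·sin(2·x) + (-2·π^4 - 80/27 + 40·π^2/9)·sin(3·x)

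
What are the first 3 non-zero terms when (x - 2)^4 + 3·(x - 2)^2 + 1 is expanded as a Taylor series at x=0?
27·x^2 - 44·x + 29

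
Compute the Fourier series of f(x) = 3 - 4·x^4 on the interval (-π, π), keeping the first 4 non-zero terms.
(-192 + 32·π^2)·cos(x) + (12 - 8·π^2)·cos(2·x) + (-64/27 + 32·π^2/9)·cos(3·x) - 4·π^4/5 + 3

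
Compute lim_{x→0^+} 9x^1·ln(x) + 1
The product is a 0·∞ indeterminate form at x → 0⁺.
Rewrite the product as 9·ln(x) / x^(-1) and apply L'Hôpital, or use the standard hierarchy x^(-1) ≫ |ln x| as x → 0⁺.
The indeterminate product → 0, so the limit = 1.

Final answer: 1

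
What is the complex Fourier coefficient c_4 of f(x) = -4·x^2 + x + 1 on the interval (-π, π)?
Compute the real Fourier coefficients first: a_4 = -1, b_4 = -1/2.
Then c_4 = (a_4 − i·b_4)/2 = -1/2 + i/4.

Final answer: -1/2 + i/4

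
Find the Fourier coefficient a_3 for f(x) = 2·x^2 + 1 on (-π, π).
a_3 = (1/π) ∫_{-π}^{π} f(x)·cos(3x) dx.
Evaluate the integral (use parity and integration by parts as needed): a_3 = -8/9.

Final answer: -8/9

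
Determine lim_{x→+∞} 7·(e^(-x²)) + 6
Evaluate the dominant behaviour as x → +∞; each term tends to a finite value or vanishes.
Limit = 6.

Final answer: 6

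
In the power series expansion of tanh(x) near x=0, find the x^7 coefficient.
Expand to order 7: tanh(x) = -17·x^7/315 + 2·x^5/15 - x^3/3 + x + O(x^8).
The coefficient of x^7 is -17/315.

Final answer: -17/315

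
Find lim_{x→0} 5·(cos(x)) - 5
Direct substitution at x = 0 gives 0.

Final answer: 0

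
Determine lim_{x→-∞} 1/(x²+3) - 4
Evaluate the dominant behaviour as x → -∞; each term tends to a finite value or vanishes.
Limit = -4.

Final answer: -4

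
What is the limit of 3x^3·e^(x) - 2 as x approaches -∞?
The product is a 0·∞ indeterminate form at x → -∞.
Rewrite the product as 3x^3 / e^(-x) (an ∞/∞ form) and apply L'Hôpital, or use the standard hierarchy e^(|x|) ≫ |x^3| as x → -∞.
The indeterminate product → 0, so the limit = -2.

Final answer: -2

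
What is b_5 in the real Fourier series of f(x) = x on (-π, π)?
b_5 = (1/π) ∫_{-π}^{π} f(x)·sin(5x) dx.
Evaluate the integral (use parity and integration by parts as needed): b_5 = 2/5.

Final answer: 2/5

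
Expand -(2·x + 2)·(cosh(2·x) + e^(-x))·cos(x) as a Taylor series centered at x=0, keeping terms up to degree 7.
827·x^7/2520 + 31·x^6/120 + 17·x^5/20 + x^4/4 - 11·x^3/3 - x^2 - 2·x - 4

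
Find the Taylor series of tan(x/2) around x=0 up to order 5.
x^5/240 + x^3/24 + x/2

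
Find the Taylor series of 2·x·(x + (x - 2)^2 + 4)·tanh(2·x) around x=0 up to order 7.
-128·x^7/5 + 944·x^6/15 + 16·x^5 - 116·x^4/3 - 12·x^3 + 32·x^2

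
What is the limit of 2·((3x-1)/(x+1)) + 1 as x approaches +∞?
Evaluate the dominant behaviour as x → +∞; each term tends to a finite value or vanishes.
Limit = 7.

Final answer: 7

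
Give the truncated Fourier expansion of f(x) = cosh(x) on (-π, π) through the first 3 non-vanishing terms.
-cos(x)·sinh(π)/π + 2·cos(2·x)·sinh(π)/(5·π) + sinh(π)/π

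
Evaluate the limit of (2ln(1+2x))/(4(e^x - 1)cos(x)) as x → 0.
Both numerator and denominator → 0 as x → 0; this is a 0/0 indeterminate form.
Expand each to leading order near x = 0: numerator ~ 4·x, denominator ~ 4·x.
The limit of the ratio is 1.

Final answer: 1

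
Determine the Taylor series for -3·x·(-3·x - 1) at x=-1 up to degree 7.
6 - 15·(x + 1) + 9·(x + 1)^2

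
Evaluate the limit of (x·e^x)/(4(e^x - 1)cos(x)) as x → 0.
Both numerator and denominator → 0 as x → 0; this is a 0/0 indeterminate form.
Expand each to leading order near x = 0: numerator ~ x, denominator ~ 4·x.
The limit of the ratio is 1/4.

Final answer: 1/4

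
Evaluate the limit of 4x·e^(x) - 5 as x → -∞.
The product is a 0·∞ indeterminate form at x → -∞.
Rewrite the product as 4x / e^(-x) (an ∞/∞ form) and apply L'Hôpital, or use the standard hierarchy e^(|x|) ≫ |x| as x → -∞.
The indeterminate product → 0, so the limit = -5.

Final answer: -5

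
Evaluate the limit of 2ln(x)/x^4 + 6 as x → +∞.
The quotient is an ∞/∞ indeterminate form as x → +∞.
The polynomial denominator x^4 dominates the logarithmic numerator (any positive power of x ≫ ln(x) as x → ∞), so the quotient → 0.
Adding the constant: 0 + 6 = 6. Limit = 6.

Final answer: 6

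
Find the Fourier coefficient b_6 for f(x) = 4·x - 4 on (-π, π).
b_6 = (1/π) ∫_{-π}^{π} f(x)·sin(6x) dx.
Evaluate the integral (use parity and integration by parts as needed): b_6 = -4/3.

Final answer: -4/3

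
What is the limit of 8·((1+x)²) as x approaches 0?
Direct substitution at x = 0 gives 8.

Final answer: 8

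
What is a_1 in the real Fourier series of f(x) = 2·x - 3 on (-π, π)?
a_1 = (1/π) ∫_{-π}^{π} f(x)·cos(1x) dx.
Evaluate the integral (use parity and integration by parts as needed): a_1 = 0.

Final answer: 0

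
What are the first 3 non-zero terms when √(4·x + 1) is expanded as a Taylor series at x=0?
-2·x^2 + 2·x + 1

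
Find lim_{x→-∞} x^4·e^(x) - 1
The product is a 0·∞ indeterminate form at x → -∞.
Rewrite the product as x^4 / e^(-x) (an ∞/∞ form) and apply L'Hôpital, or use the standard hierarchy e^(|x|) ≫ |x^4| as x → -∞.
The indeterminate product → 0, so the limit = -1.

Final answer: -1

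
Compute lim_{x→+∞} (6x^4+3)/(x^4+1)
This is an ∞/∞ indeterminate form as x → +∞.
Divide numerator and denominator by x^4 and let the lower-order terms vanish; the leading terms give 6/1 = 6.
Limit = 6.

Final answer: 6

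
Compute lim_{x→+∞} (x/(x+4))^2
As x → +∞: x/(x+4) = 1/(1 + 4/x) → 1, and the 2nd power of a limit-1 base also → 1.
Limit = 1.

Final answer: 1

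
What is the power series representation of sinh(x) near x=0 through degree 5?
x^5/120 + x^3/6 + x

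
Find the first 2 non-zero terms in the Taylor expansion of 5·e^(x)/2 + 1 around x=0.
5·x/2 + 7/2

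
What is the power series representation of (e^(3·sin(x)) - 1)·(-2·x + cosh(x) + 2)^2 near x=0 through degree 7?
9·x^7/5 - x^6/16 - 19·x^5/5 - 45·x^4/8 + 3·x^3 + 9·x^2/2 + 27·x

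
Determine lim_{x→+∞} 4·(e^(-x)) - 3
Evaluate the dominant behaviour as x → +∞; each term tends to a finite value or vanishes.
Limit = -3.

Final answer: -3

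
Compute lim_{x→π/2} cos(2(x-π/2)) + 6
Direct substitution at x = π/2 gives 7.

Final answer: 7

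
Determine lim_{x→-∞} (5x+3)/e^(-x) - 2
The quotient is an ∞/∞ indeterminate form as x → -∞.
Compare growth rates of the dominant terms (exponentials ≫ polynomials ≫ logarithms), or apply L'Hôpital's rule; the quotient → 0.
Adding the constant: 0 - 2 = -2. Limit = -2.

Final answer: -2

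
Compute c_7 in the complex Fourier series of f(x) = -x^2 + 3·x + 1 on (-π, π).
Compute the real Fourier coefficients first: a_7 = 4/49, b_7 = 6/7.
Then c_7 = (a_7 − i·b_7)/2 = 2/49 - 3·i/7.

Final answer: 2/49 - 3·i/7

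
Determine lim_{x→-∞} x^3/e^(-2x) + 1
The quotient is an ∞/∞ indeterminate form as x → -∞.
Compare growth rates of the dominant terms (exponentials ≫ polynomials ≫ logarithms), or apply L'Hôpital's rule; the quotient → 0.
Adding the constant: 0 + 1 = 1. Limit = 1.

Final answer: 1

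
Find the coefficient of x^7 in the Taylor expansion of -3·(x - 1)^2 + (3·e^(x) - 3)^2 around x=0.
Expand to order 7: -3·(x - 1)^2 + (3·e^(x) - 3)^2 = 9·x^7/40 + 31·x^6/40 + 9·x^5/4 + 21·x^4/4 + 9·x^3 + 6·x^2 + 6·x - 3 + O(x^8).
The coefficient of x^7 is 9/40.

Final answer: 9/40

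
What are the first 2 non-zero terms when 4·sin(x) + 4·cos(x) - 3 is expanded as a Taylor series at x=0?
4·x + 1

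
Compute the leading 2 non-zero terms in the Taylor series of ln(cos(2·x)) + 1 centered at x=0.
1 - 2·x^2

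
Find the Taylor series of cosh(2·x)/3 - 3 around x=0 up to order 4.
2·x^4/9 + 2·x^2/3 - 8/3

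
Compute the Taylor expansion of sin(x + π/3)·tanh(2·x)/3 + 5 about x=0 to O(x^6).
341·√(3)·x^5/360 - x^4/2 - 11·√(3)·x^3/18 + x^2/3 + √(3)·x/3 + 5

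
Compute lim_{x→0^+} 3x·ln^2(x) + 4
The product is a 0·∞ indeterminate form at x → 0⁺.
Rewrite the product as 3·ln^2(x) / x^(-1) and apply L'Hôpital, or use the standard hierarchy x^(-1) ≫ |ln x|^2 as x → 0⁺.
The indeterminate product → 0, so the limit = 4.

Final answer: 4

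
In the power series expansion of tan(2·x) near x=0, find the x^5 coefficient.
Expand to order 5: tan(2·x) = 64·x^5/15 + 8·x^3/3 + 2·x + O(x^6).
The coefficient of x^5 is 64/15.

Final answer: 64/15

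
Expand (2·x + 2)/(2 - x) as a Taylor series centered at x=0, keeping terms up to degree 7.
3·x^7/128 + 3·x^6/64 + 3·x^5/32 + 3·x^4/16 + 3·x^3/8 + 3·x^2/4 + 3·x/2 + 1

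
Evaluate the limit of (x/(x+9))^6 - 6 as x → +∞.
As x → +∞: x/(x+9) = 1/(1 + 9/x) → 1, and the 6th power of a limit-1 base also → 1; with the additive constant, 1 - 6 = -5.
Limit = -5.

Final answer: -5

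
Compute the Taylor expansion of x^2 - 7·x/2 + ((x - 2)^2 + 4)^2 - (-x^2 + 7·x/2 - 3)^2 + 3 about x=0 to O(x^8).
-x^3 + 59·x^2/4 - 93·x/2 + 58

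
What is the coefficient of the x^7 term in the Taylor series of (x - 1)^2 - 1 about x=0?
Expand to order 7: (x - 1)^2 - 1 = x^2 - 2·x + O(x^8).
The coefficient of x^7 is 0.

Final answer: 0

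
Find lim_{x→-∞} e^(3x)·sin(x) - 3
Evaluate the dominant behaviour as x → -∞; each term tends to a finite value or vanishes.
Limit = -3.

Final answer: -3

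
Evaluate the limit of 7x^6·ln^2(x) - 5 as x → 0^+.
The product is a 0·∞ indeterminate form at x → 0⁺.
Rewrite the product as 7·ln^2(x) / x^(-6) and apply L'Hôpital, or use the standard hierarchy x^(-6) ≫ |ln x|^2 as x → 0⁺.
The indeterminate product → 0, so the limit = -5.

Final answer: -5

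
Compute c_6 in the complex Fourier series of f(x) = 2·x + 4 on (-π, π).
Compute the real Fourier coefficients first: a_6 = 0, b_6 = -2/3.
Then c_6 = (a_6 − i·b_6)/2 = i/3.

Final answer: i/3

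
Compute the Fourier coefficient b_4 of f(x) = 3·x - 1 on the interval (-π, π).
b_4 = (1/π) ∫_{-π}^{π} f(x)·sin(4x) dx.
Evaluate the integral (use parity and integration by parts as needed): b_4 = -3/2.

Final answer: -3/2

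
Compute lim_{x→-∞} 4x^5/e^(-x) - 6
The quotient is an ∞/∞ indeterminate form as x → -∞.
Compare growth rates of the dominant terms (exponentials ≫ polynomials ≫ logarithms), or apply L'Hôpital's rule; the quotient → 0.
Adding the constant: 0 - 6 = -6. Limit = -6.

Final answer: -6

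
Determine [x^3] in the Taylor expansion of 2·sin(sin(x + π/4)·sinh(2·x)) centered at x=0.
Expand to order 3: 2·sin(sin(x + π/4)·sinh(2·x)) = -√(2)·x^3/3 + 2·√(2)·x^2 + 2·√(2)·x + O(x^4).
The coefficient of x^3 is -√(2)/3.

Final answer: -√(2)/3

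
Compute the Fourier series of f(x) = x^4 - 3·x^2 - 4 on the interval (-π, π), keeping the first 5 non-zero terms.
(60 - 8·π^2)·cos(x) + (-6 + 2·π^2)·cos(2·x) + (52/27 - 8·π^2/9)·cos(3·x) + (-15/16 + π^2/2)·cos(4·x) - π^2 - 4 + π^4/5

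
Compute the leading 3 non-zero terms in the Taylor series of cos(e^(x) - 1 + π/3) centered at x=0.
x^2·(-√(3)/4 - 1/4) - √(3)·x/2 + 1/2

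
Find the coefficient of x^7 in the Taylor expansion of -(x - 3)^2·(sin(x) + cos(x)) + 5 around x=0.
Expand to order 7: -(x - 3)^2·(sin(x) + cos(x)) + 5 = -5·x^7/336 + x^6/48 + 41·x^5/120 - 7·x^4/8 - 5·x^3/2 + 19·x^2/2 - 3·x - 4 + O(x^8).
The coefficient of x^7 is -5/336.

Final answer: -5/336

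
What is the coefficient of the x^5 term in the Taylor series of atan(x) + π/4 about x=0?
Expand to order 5: atan(x) + π/4 = x^5/5 - x^3/3 + x + π/4 + O(x^6).
The coefficient of x^5 is 1/5.

Final answer: 1/5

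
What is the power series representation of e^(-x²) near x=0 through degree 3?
1 - x^2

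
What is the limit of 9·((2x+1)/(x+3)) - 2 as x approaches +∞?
Evaluate the dominant behaviour as x → +∞; each term tends to a finite value or vanishes.
Limit = 16.

Final answer: 16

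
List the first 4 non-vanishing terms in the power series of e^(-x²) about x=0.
-x^6/6 + x^4/2 - x^2 + 1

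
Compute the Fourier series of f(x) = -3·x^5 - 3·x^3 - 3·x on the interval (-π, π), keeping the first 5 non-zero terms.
(-690 - 6·π^4 + 114·π^2)·sin(x) + (-12·π^2 + 21 + 3·π^4)·sin(2·x) + (-2·π^4 - 98/27 + 22·π^2/9)·sin(3·x) + (-3·π^2/8 + 105/64 + 3·π^4/2)·sin(4·x) + (-6·π^4/5 - 6·π^2/25 - 714/625)·sin(5·x)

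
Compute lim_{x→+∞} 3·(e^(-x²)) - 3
Evaluate the dominant behaviour as x → +∞; each term tends to a finite value or vanishes.
Limit = -3.

Final answer: -3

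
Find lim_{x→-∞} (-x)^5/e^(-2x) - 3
The quotient is an ∞/∞ indeterminate form as x → -∞.
Compare growth rates of the dominant terms (exponentials ≫ polynomials ≫ logarithms), or apply L'Hôpital's rule; the quotient → 0.
Adding the constant: 0 - 3 = -3. Limit = -3.

Final answer: -3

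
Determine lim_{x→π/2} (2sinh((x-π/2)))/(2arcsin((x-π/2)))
Both numerator and denominator → 0 as x → π/2; this is a 0/0 indeterminate form.
Expand each to leading order near x = π/2: numerator ~ 2·(x - π/2), denominator ~ 2·(x - π/2).
The limit of the ratio is 1.

Final answer: 1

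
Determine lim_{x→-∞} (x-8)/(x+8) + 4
Evaluate the dominant behaviour as x → -∞; each term tends to a finite value or vanishes.
Limit = 5.

Final answer: 5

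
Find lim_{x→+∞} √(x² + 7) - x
This is an ∞ − ∞ indeterminate form.
Multiply and divide by the conjugate √(x²+7) + x; the x² terms cancel, leaving 7/(√(x²+7)+x) → 0.
Limit = 0.

Final answer: 0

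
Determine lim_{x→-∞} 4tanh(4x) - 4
Evaluate the dominant behaviour as x → -∞; each term tends to a finite value or vanishes.
Limit = -8.

Final answer: -8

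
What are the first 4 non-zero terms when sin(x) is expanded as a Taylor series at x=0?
-x^7/5040 + x^5/120 - x^3/6 + x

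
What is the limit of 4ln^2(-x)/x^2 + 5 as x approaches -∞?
The quotient is an ∞/∞ indeterminate form as x → -∞.
Compare growth rates of the dominant terms (exponentials ≫ polynomials ≫ logarithms), or apply L'Hôpital's rule; the quotient → 0.
Adding the constant: 0 + 5 = 5. Limit = 5.

Final answer: 5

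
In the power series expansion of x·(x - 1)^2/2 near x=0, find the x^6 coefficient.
Expand to order 6: x·(x - 1)^2/2 = x^3/2 - x^2 + x/2 + O(x^7).
The coefficient of x^6 is 0.

Final answer: 0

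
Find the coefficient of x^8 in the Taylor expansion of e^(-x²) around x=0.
Expand to order 8: e^(-x²) = x^8/24 - x^6/6 + x^4/2 - x^2 + 1 + O(x^9).
The coefficient of x^8 is 1/24.

Final answer: 1/24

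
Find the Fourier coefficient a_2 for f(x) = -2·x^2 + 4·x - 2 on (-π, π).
a_2 = (1/π) ∫_{-π}^{π} f(x)·cos(2x) dx.
Evaluate the integral (use parity and integration by parts as needed): a_2 = -2.

Final answer: -2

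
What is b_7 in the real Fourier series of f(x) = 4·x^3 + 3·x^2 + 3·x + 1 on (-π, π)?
b_7 = (1/π) ∫_{-π}^{π} f(x)·sin(7x) dx.
Evaluate the integral (use parity and integration by parts as needed): b_7 = 246/343 + 8·π^2/7.

Final answer: 246/343 + 8·π^2/7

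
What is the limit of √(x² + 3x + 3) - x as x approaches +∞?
This is an ∞ − ∞ indeterminate form.
Multiply and divide by the conjugate √(x²+3x + 3) + x; the x² terms cancel, leaving (3x + 3)/(√(x²+3x + 3)+x) → 3/2.
Limit = 3/2.

Final answer: 3/2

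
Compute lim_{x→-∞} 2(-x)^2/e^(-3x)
This is an ∞/∞ indeterminate form as x → -∞.
Compare growth rates of the dominant terms (exponentials ≫ polynomials ≫ logarithms), or apply L'Hôpital's rule; the quotient → 0.
Limit = 0.

Final answer: 0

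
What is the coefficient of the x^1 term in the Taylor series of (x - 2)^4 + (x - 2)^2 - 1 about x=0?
Expand to order 1: (x - 2)^4 + (x - 2)^2 - 1 = 19 - 36·x + O(x^2).
The coefficient of x^1 is -36.

Final answer: -36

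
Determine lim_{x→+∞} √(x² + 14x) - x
This is an ∞ − ∞ indeterminate form.
Multiply and divide by the conjugate √(x²+14x) + x; the x² terms cancel, leaving (14x)/(√(x²+14x)+x) → 14/2 = 7.
Limit = 7.

Final answer: 7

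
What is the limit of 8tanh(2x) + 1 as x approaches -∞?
Evaluate the dominant behaviour as x → -∞; each term tends to a finite value or vanishes.
Limit = -7.

Final answer: -7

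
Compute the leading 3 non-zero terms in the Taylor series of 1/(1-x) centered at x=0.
x^2 + x + 1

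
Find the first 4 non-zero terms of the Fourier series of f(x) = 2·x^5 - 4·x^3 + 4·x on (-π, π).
(-88·π^2 + 4·π^4 + 536)·sin(x) + (-2·π^4 - 25 + 14·π^2)·sin(2·x) + (-152·π^2/27 + 520/81 + 4·π^4/3)·sin(3·x) + (-π^4 - 103/32 + 13·π^2/4)·sin(4·x)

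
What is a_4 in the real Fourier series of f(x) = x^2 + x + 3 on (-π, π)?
a_4 = (1/π) ∫_{-π}^{π} f(x)·cos(4x) dx.
Evaluate the integral (use parity and integration by parts as needed): a_4 = 1/4.

Final answer: 1/4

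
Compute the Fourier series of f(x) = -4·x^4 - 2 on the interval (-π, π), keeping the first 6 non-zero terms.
(-192 + 32·π^2)·cos(x) + (12 - 8·π^2)·cos(2·x) + (-64/27 + 32·π^2/9)·cos(3·x) + (3/4 - 2·π^2)·cos(4·x) + (-192/625 + 32·π^2/25)·cos(5·x) - 4·π^4/5 - 2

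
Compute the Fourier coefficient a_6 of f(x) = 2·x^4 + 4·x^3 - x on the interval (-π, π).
a_6 = (1/π) ∫_{-π}^{π} f(x)·cos(6x) dx.
Evaluate the integral (use parity and integration by parts as needed): a_6 = -2/27 + 4·π^2/9.

Final answer: -2/27 + 4·π^2/9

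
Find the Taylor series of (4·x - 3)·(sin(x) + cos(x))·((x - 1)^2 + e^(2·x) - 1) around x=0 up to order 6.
-161·x^6/240 + 341·x^5/120 + 361·x^4/24 - 5·x^3/2 - 7·x^2/2 + x - 3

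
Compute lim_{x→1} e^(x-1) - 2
Direct substitution at x = 1 gives -1.

Final answer: -1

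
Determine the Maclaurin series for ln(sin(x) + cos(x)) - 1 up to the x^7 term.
244·x^7/315 - 32·x^6/45 + 2·x^5/3 - 2·x^4/3 + 2·x^3/3 - x^2 + x - 1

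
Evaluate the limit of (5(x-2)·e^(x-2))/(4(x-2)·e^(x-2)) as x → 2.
Both numerator and denominator → 0 as x → 2; this is a 0/0 indeterminate form.
Expand each to leading order near x = 2: numerator ~ 5·(x - 2), denominator ~ 4·(x - 2).
The limit of the ratio is 5/4.

Final answer: 5/4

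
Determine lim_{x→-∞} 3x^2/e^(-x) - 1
The quotient is an ∞/∞ indeterminate form as x → -∞.
Compare growth rates of the dominant terms (exponentials ≫ polynomials ≫ logarithms), or apply L'Hôpital's rule; the quotient → 0.
Adding the constant: 0 - 1 = -1. Limit = -1.

Final answer: -1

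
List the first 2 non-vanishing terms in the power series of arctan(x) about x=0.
-x^3/3 + x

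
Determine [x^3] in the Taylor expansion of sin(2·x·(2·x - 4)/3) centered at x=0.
Expand to order 3: sin(2·x·(2·x - 4)/3) = 256·x^3/81 + 4·x^2/3 - 8·x/3 + O(x^4).
The coefficient of x^3 is 256/81.

Final answer: 256/81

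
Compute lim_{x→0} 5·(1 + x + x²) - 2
Direct substitution at x = 0 gives 3.

Final answer: 3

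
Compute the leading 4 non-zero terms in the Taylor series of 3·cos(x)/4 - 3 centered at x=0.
-x^6/960 + x^4/32 - 3·x^2/8 - 9/4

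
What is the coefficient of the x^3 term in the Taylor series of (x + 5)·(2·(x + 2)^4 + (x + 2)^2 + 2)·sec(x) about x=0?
Expand to order 3: (x + 5)·(2·(x + 2)^4 + (x + 2)^2 + 2)·sec(x) = 318·x^3 + 408·x^2 + 378·x + 190 + O(x^4).
The coefficient of x^3 is 318.

Final answer: 318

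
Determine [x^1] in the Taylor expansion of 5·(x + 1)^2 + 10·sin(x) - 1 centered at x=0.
Expand to order 1: 5·(x + 1)^2 + 10·sin(x) - 1 = 20·x + 4 + O(x^2).
The coefficient of x^1 is 20.

Final answer: 20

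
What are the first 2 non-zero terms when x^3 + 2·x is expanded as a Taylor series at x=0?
x^3 + 2·x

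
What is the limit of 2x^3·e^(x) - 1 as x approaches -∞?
The product is a 0·∞ indeterminate form at x → -∞.
Rewrite the product as 2x^3 / e^(-x) (an ∞/∞ form) and apply L'Hôpital, or use the standard hierarchy e^(|x|) ≫ |x^3| as x → -∞.
The indeterminate product → 0, so the limit = -1.

Final answer: -1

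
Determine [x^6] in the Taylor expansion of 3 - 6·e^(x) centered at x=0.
Expand to order 6: 3 - 6·e^(x) = -x^6/120 - x^5/20 - x^4/4 - x^3 - 3·x^2 - 6·x - 3 + O(x^7).
The coefficient of x^6 is -1/120.

Final answer: -1/120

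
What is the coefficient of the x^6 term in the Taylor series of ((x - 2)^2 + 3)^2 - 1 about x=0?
Expand to order 6: ((x - 2)^2 + 3)^2 - 1 = x^4 - 8·x^3 + 30·x^2 - 56·x + 48 + O(x^7).
The coefficient of x^6 is 0.

Final answer: 0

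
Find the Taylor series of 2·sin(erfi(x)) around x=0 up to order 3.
x^3·(-8/(3·π^(3/2)) + 4/(3·√(π))) + 4·x/√(π)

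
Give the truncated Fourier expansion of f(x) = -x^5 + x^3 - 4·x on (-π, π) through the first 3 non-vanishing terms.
(-260 - 2·π^4 + 42·π^2)·sin(x) + (-6·π^2 + 13 + π^4)·sin(2·x) + (-2·π^4/3 - 332/81 + 58·π^2/27)·sin(3·x)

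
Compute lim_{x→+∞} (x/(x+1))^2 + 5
As x → +∞: x/(x+1) = 1/(1 + 1/x) → 1, and the 2nd power of a limit-1 base also → 1; with the additive constant, 1 + 5 = 6.
Limit = 6.

Final answer: 6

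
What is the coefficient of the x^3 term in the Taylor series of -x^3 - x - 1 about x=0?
Expand to order 3: -x^3 - x - 1 = -x^3 - x - 1 + O(x^4).
The coefficient of x^3 is -1.

Final answer: -1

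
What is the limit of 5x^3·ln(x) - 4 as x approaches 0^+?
The product is a 0·∞ indeterminate form at x → 0⁺.
Rewrite the product as 5·ln(x) / x^(-3) and apply L'Hôpital, or use the standard hierarchy x^(-3) ≫ |ln x| as x → 0⁺.
The indeterminate product → 0, so the limit = -4.

Final answer: -4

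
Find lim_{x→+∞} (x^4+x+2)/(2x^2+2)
This is an ∞/∞ indeterminate form as x → +∞.
Divide numerator and denominator by x^4 and let the lower-order terms vanish; the numerator's degree 4 exceeds the denominator's degree 2, so the quotient diverges.
Limit = ∞.

Final answer: ∞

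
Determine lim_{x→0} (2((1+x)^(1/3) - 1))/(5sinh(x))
Both numerator and denominator → 0 as x → 0; this is a 0/0 indeterminate form.
Expand each to leading order near x = 0: numerator ~ 2·x/3, denominator ~ 5·x.
The limit of the ratio is 2/15.

Final answer: 2/15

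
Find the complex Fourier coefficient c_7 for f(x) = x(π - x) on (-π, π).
Compute the real Fourier coefficients first: a_7 = 4/49, b_7 = 2·π/7.
Then c_7 = (a_7 − i·b_7)/2 = 2/49 - i·π/7.

Final answer: 2/49 - i·π/7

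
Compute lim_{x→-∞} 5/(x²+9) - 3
Evaluate the dominant behaviour as x → -∞; each term tends to a finite value or vanishes.
Limit = -3.

Final answer: -3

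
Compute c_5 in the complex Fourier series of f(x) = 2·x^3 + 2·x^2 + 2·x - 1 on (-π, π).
Compute the real Fourier coefficients first: a_5 = -8/25, b_5 = 76/125 + 4·π^2/5.
Then c_5 = (a_5 − i·b_5)/2 = -4/25 - 2·i·π^2/5 - 38·i/125.

Final answer: -4/25 - 2·i·π^2/5 - 38·i/125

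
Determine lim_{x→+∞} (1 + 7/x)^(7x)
As x → +∞: write (1 + 7/x)^(7x) = ((1 + 7/x)^x)^7 → (e^7)^7 = e^49.
Limit = e^(49).

Final answer: e^(49)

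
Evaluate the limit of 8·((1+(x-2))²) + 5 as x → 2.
Direct substitution at x = 2 gives 13.

Final answer: 13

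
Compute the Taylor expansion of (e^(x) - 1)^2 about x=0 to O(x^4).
x^3 + x^2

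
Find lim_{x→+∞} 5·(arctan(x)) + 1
Evaluate the dominant behaviour as x → +∞; each term tends to a finite value or vanishes.
Limit = 1 + 5·π/2.

Final answer: 1 + 5·π/2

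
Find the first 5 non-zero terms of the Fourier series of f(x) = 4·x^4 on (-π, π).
(192 - 32·π^2)·cos(x) + (-12 + 8·π^2)·cos(2·x) + (64/27 - 32·π^2/9)·cos(3·x) + (-3/4 + 2·π^2)·cos(4·x) + 4·π^4/5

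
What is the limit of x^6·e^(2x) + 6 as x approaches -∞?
The product is a 0·∞ indeterminate form at x → -∞.
Rewrite the product as x^6 / e^(-2x) (an ∞/∞ form) and apply L'Hôpital, or use the standard hierarchy e^(2|x|) ≫ |x^6| as x → -∞.
The indeterminate product → 0, so the limit = 6.

Final answer: 6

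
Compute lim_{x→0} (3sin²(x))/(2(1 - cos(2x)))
Both numerator and denominator → 0 as x → 0; this is a 0/0 indeterminate form.
Expand each to leading order near x = 0: numerator ~ 3·x^2, denominator ~ 4·x^2.
The limit of the ratio is 3/4.

Final answer: 3/4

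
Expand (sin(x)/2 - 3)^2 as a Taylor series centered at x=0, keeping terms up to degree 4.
-x^4/12 + x^3/2 + x^2/4 - 3·x + 9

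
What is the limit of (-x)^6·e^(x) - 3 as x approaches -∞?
The product is a 0·∞ indeterminate form at x → -∞.
Rewrite the product as (-x)^6 / e^(-x) (an ∞/∞ form) and apply L'Hôpital, or use the standard hierarchy e^(|x|) ≫ |(-x)^6| as x → -∞.
The indeterminate product → 0, so the limit = -3.

Final answer: -3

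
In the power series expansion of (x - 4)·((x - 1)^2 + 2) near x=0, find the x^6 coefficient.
Expand to order 6: (x - 4)·((x - 1)^2 + 2) = x^3 - 6·x^2 + 11·x - 12 + O(x^7).
The coefficient of x^6 is 0.

Final answer: 0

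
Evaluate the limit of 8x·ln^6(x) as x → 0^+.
This is a 0·∞ indeterminate form at x → 0⁺.
Rewrite the product as 8·ln^6(x) / x^(-1) and apply L'Hôpital, or use the standard hierarchy x^(-1) ≫ |ln x|^6 as x → 0⁺.
The indeterminate product → 0, so the limit = 0.

Final answer: 0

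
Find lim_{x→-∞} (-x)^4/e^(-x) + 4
The quotient is an ∞/∞ indeterminate form as x → -∞.
Compare growth rates of the dominant terms (exponentials ≫ polynomials ≫ logarithms), or apply L'Hôpital's rule; the quotient → 0.
Adding the constant: 0 + 4 = 4. Limit = 4.

Final answer: 4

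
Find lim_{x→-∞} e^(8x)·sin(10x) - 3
Evaluate the dominant behaviour as x → -∞; each term tends to a finite value or vanishes.
Limit = -3.

Final answer: -3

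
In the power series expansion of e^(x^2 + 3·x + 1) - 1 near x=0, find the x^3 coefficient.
Expand to order 3: e^(x^2 + 3·x + 1) - 1 = 15·e·x^3/2 + 11·e·x^2/2 + 3·e·x - 1 + e + O(x^4).
The coefficient of x^3 is 15·e/2.

Final answer: 15·e/2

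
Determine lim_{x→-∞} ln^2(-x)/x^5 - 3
The quotient is an ∞/∞ indeterminate form as x → -∞.
Compare growth rates of the dominant terms (exponentials ≫ polynomials ≫ logarithms), or apply L'Hôpital's rule; the quotient → 0.
Adding the constant: 0 - 3 = -3. Limit = -3.

Final answer: -3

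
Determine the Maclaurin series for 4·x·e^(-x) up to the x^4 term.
-2·x^4/3 + 2·x^3 - 4·x^2 + 4·x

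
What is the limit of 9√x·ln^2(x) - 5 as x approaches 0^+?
The product is a 0·∞ indeterminate form at x → 0⁺.
Rewrite the product as 9·ln^2(x) / x^(-1/2) and apply L'Hôpital, or use the standard hierarchy x^(-1/2) ≫ |ln x|^2 as x → 0⁺.
The indeterminate product → 0, so the limit = -5.

Final answer: -5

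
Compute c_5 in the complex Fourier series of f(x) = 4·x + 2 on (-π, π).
Compute the real Fourier coefficients first: a_5 = 0, b_5 = 8/5.
Then c_5 = (a_5 − i·b_5)/2 = -4·i/5.

Final answer: -4·i/5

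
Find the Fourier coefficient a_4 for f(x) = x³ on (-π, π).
a_4 = (1/π) ∫_{-π}^{π} f(x)·cos(4x) dx.
Evaluate the integral (use parity and integration by parts as needed): a_4 = 0.

Final answer: 0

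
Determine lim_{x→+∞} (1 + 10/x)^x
As x → +∞: this is the defining limit (1 + 10/x)^x → e^10.
Limit = e^(10).

Final answer: e^(10)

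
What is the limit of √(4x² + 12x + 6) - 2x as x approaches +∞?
As x → +∞: multiply by the conjugate to get (12x+6)/(√(4x²+12x+6)+2x); the denominator ~ 4x, so the limit is 12/4 = 3.
Limit = 3.

Final answer: 3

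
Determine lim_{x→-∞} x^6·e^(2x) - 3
The product is a 0·∞ indeterminate form at x → -∞.
Rewrite the product as x^6 / e^(-2x) (an ∞/∞ form) and apply L'Hôpital, or use the standard hierarchy e^(2|x|) ≫ |x^6| as x → -∞.
The indeterminate product → 0, so the limit = -3.

Final answer: -3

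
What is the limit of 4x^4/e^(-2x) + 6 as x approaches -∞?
The quotient is an ∞/∞ indeterminate form as x → -∞.
Compare growth rates of the dominant terms (exponentials ≫ polynomials ≫ logarithms), or apply L'Hôpital's rule; the quotient → 0.
Adding the constant: 0 + 6 = 6. Limit = 6.

Final answer: 6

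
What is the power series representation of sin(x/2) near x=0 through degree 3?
-x^3/48 + x/2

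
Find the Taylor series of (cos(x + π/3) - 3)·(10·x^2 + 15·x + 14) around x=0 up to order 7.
x^7·(-29·√(3)/720 - 1/96) + x^6·(143/720 - √(3)/16) + x^5·(5/16 + 31·√(3)/40) + x^4·(-53/24 + 5·√(3)/4) + x^3·(-23·√(3)/6 - 15/4) + x^2·(-57/2 - 15·√(3)/2) + x·(-75/2 - 7·√(3)) - 35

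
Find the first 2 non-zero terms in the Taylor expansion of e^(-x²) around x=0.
1 - x^2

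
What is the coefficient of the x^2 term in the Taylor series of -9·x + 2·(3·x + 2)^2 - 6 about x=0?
Expand to order 2: -9·x + 2·(3·x + 2)^2 - 6 = 18·x^2 + 15·x + 2 + O(x^3).
The coefficient of x^2 is 18.

Final answer: 18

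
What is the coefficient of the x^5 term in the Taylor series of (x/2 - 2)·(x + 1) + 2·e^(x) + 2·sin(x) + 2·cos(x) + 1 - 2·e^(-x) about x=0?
Expand to order 5: (x/2 - 2)·(x + 1) + 2·e^(x) + 2·sin(x) + 2·cos(x) + 1 - 2·e^(-x) = x^5/20 + x^4/12 + x^3/3 - x^2/2 + 9·x/2 + 1 + O(x^6).
The coefficient of x^5 is 1/20.

Final answer: 1/20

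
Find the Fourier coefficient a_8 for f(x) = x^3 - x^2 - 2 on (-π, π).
a_8 = (1/π) ∫_{-π}^{π} f(x)·cos(8x) dx.
Evaluate the integral (use parity and integration by parts as needed): a_8 = -1/16.

Final answer: -1/16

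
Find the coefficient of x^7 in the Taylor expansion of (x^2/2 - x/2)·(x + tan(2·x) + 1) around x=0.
Expand to order 7: (x^2/2 - x/2)·(x + tan(2·x) + 1) = 32·x^7/15 - 32·x^6/15 + 4·x^5/3 - 4·x^4/3 + 3·x^3/2 - x^2 - x/2 + O(x^8).
The coefficient of x^7 is 32/15.

Final answer: 32/15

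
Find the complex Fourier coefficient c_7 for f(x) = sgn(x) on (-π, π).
Compute the real Fourier coefficients first: a_7 = 0, b_7 = 4/(7·π).
Then c_7 = (a_7 − i·b_7)/2 = -2·i/(7·π).

Final answer: -2·i/(7·π)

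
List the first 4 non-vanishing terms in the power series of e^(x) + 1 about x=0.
x^3/6 + x^2/2 + x + 2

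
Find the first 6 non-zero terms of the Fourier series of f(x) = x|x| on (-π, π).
(-8 + 2·π^2)·sin(x)/π - π·sin(2·x) + (-8 + 18·π^2)·sin(3·x)/(27·π) - π·sin(4·x)/2 + (-8 + 50·π^2)·sin(5·x)/(125·π) - π·sin(6·x)/3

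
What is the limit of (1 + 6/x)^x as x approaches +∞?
As x → +∞: this is the defining limit (1 + 6/x)^x → e^6.
Limit = e^(6).

Final answer: e^(6)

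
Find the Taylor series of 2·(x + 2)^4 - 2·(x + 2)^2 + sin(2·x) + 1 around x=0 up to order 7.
-8·x^7/315 + 4·x^5/15 + 2·x^4 + 44·x^3/3 + 46·x^2 + 58·x + 25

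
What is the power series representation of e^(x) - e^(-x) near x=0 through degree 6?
x^5/60 + x^3/3 + 2·x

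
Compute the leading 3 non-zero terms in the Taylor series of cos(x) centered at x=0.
x^4/24 - x^2/2 + 1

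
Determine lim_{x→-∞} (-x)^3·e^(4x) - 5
The product is a 0·∞ indeterminate form at x → -∞.
Rewrite the product as (-x)^3 / e^(-4x) (an ∞/∞ form) and apply L'Hôpital, or use the standard hierarchy e^(4|x|) ≫ |(-x)^3| as x → -∞.
The indeterminate product → 0, so the limit = -5.

Final answer: -5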